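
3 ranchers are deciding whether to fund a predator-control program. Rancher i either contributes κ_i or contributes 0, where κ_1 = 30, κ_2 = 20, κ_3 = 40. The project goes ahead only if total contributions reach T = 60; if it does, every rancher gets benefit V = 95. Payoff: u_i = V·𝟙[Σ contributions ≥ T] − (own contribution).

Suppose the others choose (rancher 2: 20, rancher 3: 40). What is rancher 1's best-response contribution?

0

Others' total = 60 ≥ 60; contributing adds cost 30 for no extra benefit.
Best response: 0.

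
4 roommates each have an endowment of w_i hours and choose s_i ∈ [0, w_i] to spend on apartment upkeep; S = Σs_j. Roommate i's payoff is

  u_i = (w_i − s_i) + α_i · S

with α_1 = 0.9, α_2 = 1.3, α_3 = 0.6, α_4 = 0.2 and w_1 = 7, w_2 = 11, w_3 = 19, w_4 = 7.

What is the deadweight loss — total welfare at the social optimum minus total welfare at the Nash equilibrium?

66

∂u_i/∂s_i = α_i − 1, so roommate i contributes w_i if α_i > 1, else 0.
α_i > 1 for i ∈ {2}; NE contributions (0, 11, 0, 0), S = 11.
W^NE = Σw_i − S^NE + (Σα_i)·S^NE = 44 + 2·11 = 66.
Planner: ∂(Σu_j)/∂s_i = Σα_j − 1 = 2 > 0, so everyone contributes w_i; S^SO = 44, W^SO = 44 + 2·44 = 132.
Deadweight loss = 66.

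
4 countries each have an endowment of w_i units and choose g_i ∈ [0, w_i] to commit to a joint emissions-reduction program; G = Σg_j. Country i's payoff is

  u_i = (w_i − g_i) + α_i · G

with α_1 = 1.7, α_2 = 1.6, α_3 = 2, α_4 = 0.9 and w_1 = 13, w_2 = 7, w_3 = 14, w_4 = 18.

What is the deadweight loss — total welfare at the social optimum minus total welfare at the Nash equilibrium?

93.6

∂u_i/∂g_i = α_i − 1, so country i contributes w_i if α_i > 1, else 0.
α_i > 1 for i ∈ {1, 2, 3}; NE contributions (13, 7, 14, 0), G = 34.
W^NE = Σw_i − G^NE + (Σα_i)·G^NE = 52 + 5.2·34 = 228.8.
Planner: ∂(Σu_j)/∂g_i = Σα_j − 1 = 5.2 > 0, so everyone contributes w_i; G^SO = 52, W^SO = 52 + 5.2·52 = 322.4.
Deadweight loss = 93.6.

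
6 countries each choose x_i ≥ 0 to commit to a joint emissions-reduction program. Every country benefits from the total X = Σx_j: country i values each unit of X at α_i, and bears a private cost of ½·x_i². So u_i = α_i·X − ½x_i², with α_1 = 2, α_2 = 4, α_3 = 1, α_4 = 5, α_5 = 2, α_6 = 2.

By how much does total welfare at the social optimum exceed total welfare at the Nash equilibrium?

539

Country i's FOC: ∂u_i/∂x_i = α_i − x_i = 0, so x_i* = α_i.
NE contributions = (2, 4, 1, 5, 2, 2); X = 16.
W^NE = (Σα)·X − ½Σα_i² = 16² − ½·54 = 229.
Planner sets x_i = Σα_j = 16 for every i, so X^SO = 6·16 = 96.
W^SO = (Σα)·X^SO − ½·6·(Σα)² = (6/2)·16² = 768.
Deadweight loss = W^SO − W^NE = 539.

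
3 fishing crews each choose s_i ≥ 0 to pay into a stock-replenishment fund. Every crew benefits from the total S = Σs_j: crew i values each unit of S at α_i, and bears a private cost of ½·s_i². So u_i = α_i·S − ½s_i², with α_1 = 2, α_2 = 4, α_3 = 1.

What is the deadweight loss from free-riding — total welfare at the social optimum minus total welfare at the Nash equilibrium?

Crew i's FOC: ∂u_i/∂s_i = α_i − s_i = 0, so s_i* = α_i.
NE contributions = (2, 4, 1); S = 7.
W^NE = (Σα)·S − ½Σα_i² = 7² − ½·21 = 38.5.
Planner sets s_i = Σα_j = 7 for every i, so S^SO = 3·7 = 21.
W^SO = (Σα)·S^SO − ½·3·(Σα)² = (3/2)·7² = 73.5.
Deadweight loss = W^SO − W^NE = 35.

35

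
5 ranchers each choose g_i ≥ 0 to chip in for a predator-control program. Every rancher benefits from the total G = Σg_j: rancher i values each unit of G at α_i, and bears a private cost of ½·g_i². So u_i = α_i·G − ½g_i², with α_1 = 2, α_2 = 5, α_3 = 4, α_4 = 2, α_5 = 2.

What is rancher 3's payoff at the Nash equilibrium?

Rancher i's FOC: ∂u_i/∂g_i = α_i − g_i = 0, so g_i* = α_i.
NE contributions = (2, 5, 4, 2, 2); G = 15.
u_3 = α_3·G − ½·(g_3)² = 4·15 − ½·4² = 52.

52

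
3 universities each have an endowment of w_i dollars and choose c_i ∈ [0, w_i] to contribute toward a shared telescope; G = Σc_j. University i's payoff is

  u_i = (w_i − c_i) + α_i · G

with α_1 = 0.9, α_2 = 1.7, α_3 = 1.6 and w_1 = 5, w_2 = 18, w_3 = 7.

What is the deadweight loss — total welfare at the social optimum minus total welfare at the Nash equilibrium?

16

∂u_i/∂c_i = α_i − 1, so university i contributes w_i if α_i > 1, else 0.
α_i > 1 for i ∈ {2, 3}; NE contributions (0, 18, 7), G = 25.
W^NE = Σw_i − G^NE + (Σα_i)·G^NE = 30 + 3.2·25 = 110.
Planner: ∂(Σu_j)/∂c_i = Σα_j − 1 = 3.2 > 0, so everyone contributes w_i; G^SO = 30, W^SO = 30 + 3.2·30 = 126.
Deadweight loss = 16.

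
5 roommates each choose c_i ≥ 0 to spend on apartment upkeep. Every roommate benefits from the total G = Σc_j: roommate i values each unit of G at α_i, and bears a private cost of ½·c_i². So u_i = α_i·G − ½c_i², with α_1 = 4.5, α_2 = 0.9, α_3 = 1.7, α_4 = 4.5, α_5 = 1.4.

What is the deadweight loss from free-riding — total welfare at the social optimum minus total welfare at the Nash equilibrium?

276.58

Roommate i's FOC: ∂u_i/∂c_i = α_i − c_i = 0, so c_i* = α_i.
NE contributions = (4.5, 0.9, 1.7, 4.5, 1.4); G = 13.
W^NE = (Σα)·G − ½Σα_i² = 13² − ½·46.16 = 145.92.
Planner sets c_i = Σα_j = 13 for every i, so G^SO = 5·13 = 65.
W^SO = (Σα)·G^SO − ½·5·(Σα)² = (5/2)·13² = 422.5.
Deadweight loss = W^SO − W^NE = 276.58.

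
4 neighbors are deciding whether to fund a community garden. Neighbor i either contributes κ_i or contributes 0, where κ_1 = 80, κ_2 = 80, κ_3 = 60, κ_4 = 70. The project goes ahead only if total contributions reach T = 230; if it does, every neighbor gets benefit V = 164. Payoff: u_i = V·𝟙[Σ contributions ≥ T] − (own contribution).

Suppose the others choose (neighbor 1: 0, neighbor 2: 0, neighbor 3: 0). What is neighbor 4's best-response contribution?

0

Others' total = 0. Even contributing 70 gives 70 < 230: no benefit either way.
Best response: 0.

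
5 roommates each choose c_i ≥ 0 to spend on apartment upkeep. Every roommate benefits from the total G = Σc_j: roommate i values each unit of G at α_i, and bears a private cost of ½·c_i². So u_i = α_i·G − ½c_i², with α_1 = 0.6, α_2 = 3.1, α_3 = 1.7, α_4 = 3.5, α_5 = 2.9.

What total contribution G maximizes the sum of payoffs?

Planner FOC: ∂(Σu_j)/∂c_i = (Σα_j) − c_i = 0, so c_i^SO = Σα_j = 11.8 for every i; G^SO = 59.

59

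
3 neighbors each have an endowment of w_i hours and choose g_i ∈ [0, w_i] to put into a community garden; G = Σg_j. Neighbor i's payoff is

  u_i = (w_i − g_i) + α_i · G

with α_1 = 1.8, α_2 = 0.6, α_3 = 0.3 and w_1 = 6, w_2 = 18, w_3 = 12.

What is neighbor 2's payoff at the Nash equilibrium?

21.6

∂u_i/∂g_i = α_i − 1, so neighbor i contributes w_i if α_i > 1, else 0.
α_i > 1 for i ∈ {1}; NE contributions (6, 0, 0), G = 6.
u_2 = (18 − 0) + 0.6·6 = 21.6.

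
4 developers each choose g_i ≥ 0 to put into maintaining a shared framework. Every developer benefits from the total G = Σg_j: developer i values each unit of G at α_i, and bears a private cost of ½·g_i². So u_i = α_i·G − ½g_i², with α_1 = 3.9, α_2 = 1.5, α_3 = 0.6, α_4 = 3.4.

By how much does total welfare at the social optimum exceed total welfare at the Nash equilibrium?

103.05

Developer i's FOC: ∂u_i/∂g_i = α_i − g_i = 0, so g_i* = α_i.
NE contributions = (3.9, 1.5, 0.6, 3.4); G = 9.4.
W^NE = (Σα)·G − ½Σα_i² = 9.4² − ½·29.38 = 73.67.
Planner sets g_i = Σα_j = 9.4 for every i, so G^SO = 4·9.4 = 37.6.
W^SO = (Σα)·G^SO − ½·4·(Σα)² = (4/2)·9.4² = 176.72.
Deadweight loss = W^SO − W^NE = 103.05.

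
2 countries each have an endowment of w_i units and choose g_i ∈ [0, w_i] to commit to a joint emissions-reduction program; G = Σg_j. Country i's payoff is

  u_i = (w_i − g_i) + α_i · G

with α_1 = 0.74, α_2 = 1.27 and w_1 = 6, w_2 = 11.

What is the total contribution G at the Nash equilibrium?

∂u_i/∂g_i = α_i − 1, so country i contributes w_i if α_i > 1, else 0.
α_i > 1 for i ∈ {2}; NE contributions (0, 11), G = 11.

11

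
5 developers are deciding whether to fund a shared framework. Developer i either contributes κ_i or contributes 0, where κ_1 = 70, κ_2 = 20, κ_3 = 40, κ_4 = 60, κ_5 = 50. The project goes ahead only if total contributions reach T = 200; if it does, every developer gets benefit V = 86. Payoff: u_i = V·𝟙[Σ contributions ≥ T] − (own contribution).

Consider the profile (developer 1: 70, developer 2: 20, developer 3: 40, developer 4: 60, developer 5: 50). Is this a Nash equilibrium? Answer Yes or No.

Total = 240 ≥ 200: provided.
Developer 1 (pledges 70, payoff 16): dropping to 0 → total 170, payoff 0. No gain.
Developer 2 (pledges 20, payoff 66): dropping to 0 → total 220, payoff 86. Profitable deviation.

No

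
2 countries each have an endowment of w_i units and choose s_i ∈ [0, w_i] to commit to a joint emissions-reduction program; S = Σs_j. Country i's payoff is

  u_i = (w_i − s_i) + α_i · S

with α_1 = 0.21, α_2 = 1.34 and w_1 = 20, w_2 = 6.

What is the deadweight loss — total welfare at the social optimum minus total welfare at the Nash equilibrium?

∂u_i/∂s_i = α_i − 1, so country i contributes w_i if α_i > 1, else 0.
α_i > 1 for i ∈ {2}; NE contributions (0, 6), S = 6.
W^NE = Σw_i − S^NE + (Σα_i)·S^NE = 26 + 0.55·6 = 29.3.
Planner: ∂(Σu_j)/∂s_i = Σα_j − 1 = 0.55 > 0, so everyone contributes w_i; S^SO = 26, W^SO = 26 + 0.55·26 = 40.3.
Deadweight loss = 11.

11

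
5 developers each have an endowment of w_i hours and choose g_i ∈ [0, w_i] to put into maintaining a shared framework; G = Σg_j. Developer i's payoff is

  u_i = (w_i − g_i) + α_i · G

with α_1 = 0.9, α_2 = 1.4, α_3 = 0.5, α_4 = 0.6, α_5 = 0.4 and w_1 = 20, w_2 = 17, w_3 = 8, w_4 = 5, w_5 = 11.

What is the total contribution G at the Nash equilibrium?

∂u_i/∂g_i = α_i − 1, so developer i contributes w_i if α_i > 1, else 0.
α_i > 1 for i ∈ {2}; NE contributions (0, 17, 0, 0, 0), G = 17.

17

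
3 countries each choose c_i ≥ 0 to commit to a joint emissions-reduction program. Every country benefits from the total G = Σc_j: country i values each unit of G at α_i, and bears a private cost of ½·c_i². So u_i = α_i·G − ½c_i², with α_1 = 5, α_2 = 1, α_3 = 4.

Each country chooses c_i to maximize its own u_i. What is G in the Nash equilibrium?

Country i's FOC: ∂u_i/∂c_i = α_i − c_i = 0, so c_i* = α_i.
NE contributions = (5, 1, 4); G = 10.

10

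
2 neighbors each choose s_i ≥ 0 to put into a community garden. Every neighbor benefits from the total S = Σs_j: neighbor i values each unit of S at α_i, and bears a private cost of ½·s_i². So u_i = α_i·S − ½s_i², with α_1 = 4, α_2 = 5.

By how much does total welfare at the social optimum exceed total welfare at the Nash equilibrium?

20.5

Neighbor i's FOC: ∂u_i/∂s_i = α_i − s_i = 0, so s_i* = α_i.
NE contributions = (4, 5); S = 9.
W^NE = (Σα)·S − ½Σα_i² = 9² − ½·41 = 60.5.
Planner sets s_i = Σα_j = 9 for every i, so S^SO = 2·9 = 18.
W^SO = (Σα)·S^SO − ½·2·(Σα)² = (2/2)·9² = 81.
Deadweight loss = W^SO − W^NE = 20.5.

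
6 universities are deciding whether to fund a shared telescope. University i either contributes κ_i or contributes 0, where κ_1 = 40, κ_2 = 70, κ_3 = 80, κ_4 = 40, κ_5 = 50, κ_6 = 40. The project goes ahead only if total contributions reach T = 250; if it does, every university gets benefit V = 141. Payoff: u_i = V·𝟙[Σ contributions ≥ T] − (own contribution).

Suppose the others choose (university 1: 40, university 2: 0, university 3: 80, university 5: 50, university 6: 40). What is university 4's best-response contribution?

Others' total = 210. Contributing 40 brings total to 250 ≥ 250: gain V − κ_4 = 101.
Best response: 40.

40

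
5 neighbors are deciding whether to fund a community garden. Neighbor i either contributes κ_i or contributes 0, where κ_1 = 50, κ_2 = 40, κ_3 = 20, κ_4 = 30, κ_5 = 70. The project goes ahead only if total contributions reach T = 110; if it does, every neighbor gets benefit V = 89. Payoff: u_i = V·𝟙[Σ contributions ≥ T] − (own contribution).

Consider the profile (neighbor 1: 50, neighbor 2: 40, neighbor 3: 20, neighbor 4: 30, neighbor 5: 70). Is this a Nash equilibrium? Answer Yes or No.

Total = 210 ≥ 110: provided.
Neighbor 1 (pledges 50, payoff 39): dropping to 0 → total 160, payoff 89. Profitable deviation.

No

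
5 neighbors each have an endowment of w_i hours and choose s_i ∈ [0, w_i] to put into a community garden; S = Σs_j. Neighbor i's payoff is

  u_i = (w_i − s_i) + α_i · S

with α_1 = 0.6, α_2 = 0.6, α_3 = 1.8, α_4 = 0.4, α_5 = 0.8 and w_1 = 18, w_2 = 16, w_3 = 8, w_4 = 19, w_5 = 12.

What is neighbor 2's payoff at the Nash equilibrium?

20.8

∂u_i/∂s_i = α_i − 1, so neighbor i contributes w_i if α_i > 1, else 0.
α_i > 1 for i ∈ {3}; NE contributions (0, 0, 8, 0, 0), S = 8.
u_2 = (16 − 0) + 0.6·8 = 20.8.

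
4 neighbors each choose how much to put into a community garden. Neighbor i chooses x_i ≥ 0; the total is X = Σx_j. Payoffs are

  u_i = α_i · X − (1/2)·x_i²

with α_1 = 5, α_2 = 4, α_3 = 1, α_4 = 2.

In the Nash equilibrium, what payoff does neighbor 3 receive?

11.5

Neighbor i's FOC: ∂u_i/∂x_i = α_i − x_i = 0, so x_i* = α_i.
NE contributions = (5, 4, 1, 2); X = 12.
u_3 = α_3·X − ½·(x_3)² = 1·12 − ½·1² = 11.5.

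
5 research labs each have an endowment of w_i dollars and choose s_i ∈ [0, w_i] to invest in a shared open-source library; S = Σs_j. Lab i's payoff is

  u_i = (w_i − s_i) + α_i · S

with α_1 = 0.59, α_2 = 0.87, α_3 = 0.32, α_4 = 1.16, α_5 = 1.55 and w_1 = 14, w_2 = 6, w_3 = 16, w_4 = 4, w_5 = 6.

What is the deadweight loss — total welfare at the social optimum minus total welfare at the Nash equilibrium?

∂u_i/∂s_i = α_i − 1, so lab i contributes w_i if α_i > 1, else 0.
α_i > 1 for i ∈ {4, 5}; NE contributions (0, 0, 0, 4, 6), S = 10.
W^NE = Σw_i − S^NE + (Σα_i)·S^NE = 46 + 3.49·10 = 80.9.
Planner: ∂(Σu_j)/∂s_i = Σα_j − 1 = 3.49 > 0, so everyone contributes w_i; S^SO = 46, W^SO = 46 + 3.49·46 = 206.54.
Deadweight loss = 125.64.

125.64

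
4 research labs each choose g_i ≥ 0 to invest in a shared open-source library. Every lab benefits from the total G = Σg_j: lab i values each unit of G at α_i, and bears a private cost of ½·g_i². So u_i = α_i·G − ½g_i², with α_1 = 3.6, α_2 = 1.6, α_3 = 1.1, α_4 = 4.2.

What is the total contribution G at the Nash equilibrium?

10.5

Lab i's FOC: ∂u_i/∂g_i = α_i − g_i = 0, so g_i* = α_i.
NE contributions = (3.6, 1.6, 1.1, 4.2); G = 10.5.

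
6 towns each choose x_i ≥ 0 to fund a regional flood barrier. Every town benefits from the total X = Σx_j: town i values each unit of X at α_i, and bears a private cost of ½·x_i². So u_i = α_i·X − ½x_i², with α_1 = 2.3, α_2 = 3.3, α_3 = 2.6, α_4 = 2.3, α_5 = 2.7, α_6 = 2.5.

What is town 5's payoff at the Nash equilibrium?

Town i's FOC: ∂u_i/∂x_i = α_i − x_i = 0, so x_i* = α_i.
NE contributions = (2.3, 3.3, 2.6, 2.3, 2.7, 2.5); X = 15.7.
u_5 = α_5·X − ½·(x_5)² = 2.7·15.7 − ½·2.7² = 38.745.

38.745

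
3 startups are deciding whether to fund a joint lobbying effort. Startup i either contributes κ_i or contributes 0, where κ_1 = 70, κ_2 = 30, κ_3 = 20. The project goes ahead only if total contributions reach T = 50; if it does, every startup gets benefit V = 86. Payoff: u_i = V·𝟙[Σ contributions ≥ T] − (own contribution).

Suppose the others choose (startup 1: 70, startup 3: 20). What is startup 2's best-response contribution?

0

Others' total = 90 ≥ 50; contributing adds cost 30 for no extra benefit.
Best response: 0.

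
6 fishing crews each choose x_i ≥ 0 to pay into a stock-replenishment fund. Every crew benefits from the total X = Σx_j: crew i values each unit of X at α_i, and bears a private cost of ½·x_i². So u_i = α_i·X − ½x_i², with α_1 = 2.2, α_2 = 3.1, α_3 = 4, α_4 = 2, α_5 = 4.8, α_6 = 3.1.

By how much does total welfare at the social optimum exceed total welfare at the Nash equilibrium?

770.83

Crew i's FOC: ∂u_i/∂x_i = α_i − x_i = 0, so x_i* = α_i.
NE contributions = (2.2, 3.1, 4, 2, 4.8, 3.1); X = 19.2.
W^NE = (Σα)·X − ½Σα_i² = 19.2² − ½·67.1 = 335.09.
Planner sets x_i = Σα_j = 19.2 for every i, so X^SO = 6·19.2 = 115.2.
W^SO = (Σα)·X^SO − ½·6·(Σα)² = (6/2)·19.2² = 1105.92.
Deadweight loss = W^SO − W^NE = 770.83.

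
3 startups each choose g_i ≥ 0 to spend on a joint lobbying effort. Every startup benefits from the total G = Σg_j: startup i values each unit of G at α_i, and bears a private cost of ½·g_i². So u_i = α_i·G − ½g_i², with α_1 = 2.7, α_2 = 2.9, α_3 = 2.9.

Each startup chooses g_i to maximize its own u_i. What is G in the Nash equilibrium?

Startup i's FOC: ∂u_i/∂g_i = α_i − g_i = 0, so g_i* = α_i.
NE contributions = (2.7, 2.9, 2.9); G = 8.5.

8.5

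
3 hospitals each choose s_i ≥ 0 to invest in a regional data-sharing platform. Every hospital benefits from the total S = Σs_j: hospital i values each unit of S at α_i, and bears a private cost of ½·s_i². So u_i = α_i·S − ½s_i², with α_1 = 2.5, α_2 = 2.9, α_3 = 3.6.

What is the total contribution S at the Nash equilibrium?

Hospital i's FOC: ∂u_i/∂s_i = α_i − s_i = 0, so s_i* = α_i.
NE contributions = (2.5, 2.9, 3.6); S = 9.

9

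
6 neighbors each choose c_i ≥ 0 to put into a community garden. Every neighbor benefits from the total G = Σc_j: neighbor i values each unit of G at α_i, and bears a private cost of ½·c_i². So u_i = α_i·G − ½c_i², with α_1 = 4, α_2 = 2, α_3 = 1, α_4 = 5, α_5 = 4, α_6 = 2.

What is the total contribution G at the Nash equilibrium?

18

Neighbor i's FOC: ∂u_i/∂c_i = α_i − c_i = 0, so c_i* = α_i.
NE contributions = (4, 2, 1, 5, 4, 2); G = 18.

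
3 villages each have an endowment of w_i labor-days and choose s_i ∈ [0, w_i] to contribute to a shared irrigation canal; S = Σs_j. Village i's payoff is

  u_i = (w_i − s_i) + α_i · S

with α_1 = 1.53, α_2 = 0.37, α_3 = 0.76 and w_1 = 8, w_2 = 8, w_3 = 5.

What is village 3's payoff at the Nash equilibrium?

11.08

∂u_i/∂s_i = α_i − 1, so village i contributes w_i if α_i > 1, else 0.
α_i > 1 for i ∈ {1}; NE contributions (8, 0, 0), S = 8.
u_3 = (5 − 0) + 0.76·8 = 11.08.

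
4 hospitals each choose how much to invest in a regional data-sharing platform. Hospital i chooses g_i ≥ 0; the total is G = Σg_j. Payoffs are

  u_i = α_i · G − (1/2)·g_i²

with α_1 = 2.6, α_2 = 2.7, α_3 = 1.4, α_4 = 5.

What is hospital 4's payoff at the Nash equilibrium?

Hospital i's FOC: ∂u_i/∂g_i = α_i − g_i = 0, so g_i* = α_i.
NE contributions = (2.6, 2.7, 1.4, 5); G = 11.7.
u_4 = α_4·G − ½·(g_4)² = 5·11.7 − ½·5² = 46.

46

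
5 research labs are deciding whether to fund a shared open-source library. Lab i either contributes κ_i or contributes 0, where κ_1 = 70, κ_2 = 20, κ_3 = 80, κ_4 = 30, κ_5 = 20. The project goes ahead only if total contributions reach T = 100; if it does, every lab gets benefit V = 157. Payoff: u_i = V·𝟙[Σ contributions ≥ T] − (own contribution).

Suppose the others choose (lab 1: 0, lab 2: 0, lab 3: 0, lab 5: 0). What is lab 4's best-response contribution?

0

Others' total = 0. Even contributing 30 gives 30 < 100: no benefit either way.
Best response: 0.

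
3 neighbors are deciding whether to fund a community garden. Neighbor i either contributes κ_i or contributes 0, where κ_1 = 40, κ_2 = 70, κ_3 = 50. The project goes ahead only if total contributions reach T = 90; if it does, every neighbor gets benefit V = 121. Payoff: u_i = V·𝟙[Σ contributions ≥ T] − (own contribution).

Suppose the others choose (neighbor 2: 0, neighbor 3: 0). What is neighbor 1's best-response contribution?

0

Others' total = 0. Even contributing 40 gives 40 < 90: no benefit either way.
Best response: 0.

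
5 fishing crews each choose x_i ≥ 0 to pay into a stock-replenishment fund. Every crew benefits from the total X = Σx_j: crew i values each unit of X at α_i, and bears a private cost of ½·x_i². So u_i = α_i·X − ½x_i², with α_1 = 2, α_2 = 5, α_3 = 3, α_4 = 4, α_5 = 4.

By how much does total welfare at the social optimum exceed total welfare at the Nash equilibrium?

Crew i's FOC: ∂u_i/∂x_i = α_i − x_i = 0, so x_i* = α_i.
NE contributions = (2, 5, 3, 4, 4); X = 18.
W^NE = (Σα)·X − ½Σα_i² = 18² − ½·70 = 289.
Planner sets x_i = Σα_j = 18 for every i, so X^SO = 5·18 = 90.
W^SO = (Σα)·X^SO − ½·5·(Σα)² = (5/2)·18² = 810.
Deadweight loss = W^SO − W^NE = 521.

521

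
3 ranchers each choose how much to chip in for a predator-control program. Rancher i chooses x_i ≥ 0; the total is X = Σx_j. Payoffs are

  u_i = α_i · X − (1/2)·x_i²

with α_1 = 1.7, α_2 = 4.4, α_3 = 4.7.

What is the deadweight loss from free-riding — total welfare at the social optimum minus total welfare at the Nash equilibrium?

Rancher i's FOC: ∂u_i/∂x_i = α_i − x_i = 0, so x_i* = α_i.
NE contributions = (1.7, 4.4, 4.7); X = 10.8.
W^NE = (Σα)·X − ½Σα_i² = 10.8² − ½·44.34 = 94.47.
Planner sets x_i = Σα_j = 10.8 for every i, so X^SO = 3·10.8 = 32.4.
W^SO = (Σα)·X^SO − ½·3·(Σα)² = (3/2)·10.8² = 174.96.
Deadweight loss = W^SO − W^NE = 80.49.

80.49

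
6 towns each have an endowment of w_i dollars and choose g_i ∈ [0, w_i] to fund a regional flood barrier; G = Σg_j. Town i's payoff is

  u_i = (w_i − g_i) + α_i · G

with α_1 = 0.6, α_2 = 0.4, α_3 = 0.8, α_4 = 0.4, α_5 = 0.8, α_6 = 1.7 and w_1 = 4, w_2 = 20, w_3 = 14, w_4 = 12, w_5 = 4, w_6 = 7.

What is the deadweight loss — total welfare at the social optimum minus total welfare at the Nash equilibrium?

∂u_i/∂g_i = α_i − 1, so town i contributes w_i if α_i > 1, else 0.
α_i > 1 for i ∈ {6}; NE contributions (0, 0, 0, 0, 0, 7), G = 7.
W^NE = Σw_i − G^NE + (Σα_i)·G^NE = 61 + 3.7·7 = 86.9.
Planner: ∂(Σu_j)/∂g_i = Σα_j − 1 = 3.7 > 0, so everyone contributes w_i; G^SO = 61, W^SO = 61 + 3.7·61 = 286.7.
Deadweight loss = 199.8.

199.8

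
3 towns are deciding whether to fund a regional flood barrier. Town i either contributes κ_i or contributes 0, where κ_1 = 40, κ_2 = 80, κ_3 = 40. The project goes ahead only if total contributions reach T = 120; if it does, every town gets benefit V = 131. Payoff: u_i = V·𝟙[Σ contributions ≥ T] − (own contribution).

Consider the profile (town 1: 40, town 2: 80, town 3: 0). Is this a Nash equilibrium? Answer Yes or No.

Yes

Total = 120 ≥ 120: provided.
Town 1 (pledges 40, payoff 91): dropping to 0 → total 80, payoff 0. No gain.
Town 2 (pledges 80, payoff 51): dropping to 0 → total 40, payoff 0. No gain.
Town 3 (pledges 0, payoff 131): pledging 40 → total 160, payoff 91. No gain.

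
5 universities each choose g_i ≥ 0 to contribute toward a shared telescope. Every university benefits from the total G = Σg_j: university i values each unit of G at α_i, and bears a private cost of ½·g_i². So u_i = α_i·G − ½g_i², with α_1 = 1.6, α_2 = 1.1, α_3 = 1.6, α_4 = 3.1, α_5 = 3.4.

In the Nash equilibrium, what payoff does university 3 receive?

16

University i's FOC: ∂u_i/∂g_i = α_i − g_i = 0, so g_i* = α_i.
NE contributions = (1.6, 1.1, 1.6, 3.1, 3.4); G = 10.8.
u_3 = α_3·G − ½·(g_3)² = 1.6·10.8 − ½·1.6² = 16.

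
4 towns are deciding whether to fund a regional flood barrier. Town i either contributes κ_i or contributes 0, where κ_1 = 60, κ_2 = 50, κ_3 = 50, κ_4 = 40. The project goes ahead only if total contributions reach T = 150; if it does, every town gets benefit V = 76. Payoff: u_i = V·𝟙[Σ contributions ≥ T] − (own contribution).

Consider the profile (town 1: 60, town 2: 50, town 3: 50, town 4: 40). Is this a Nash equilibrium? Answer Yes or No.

No

Total = 200 ≥ 150: provided.
Town 1 (pledges 60, payoff 16): dropping to 0 → total 140, payoff 0. No gain.
Town 2 (pledges 50, payoff 26): dropping to 0 → total 150, payoff 76. Profitable deviation.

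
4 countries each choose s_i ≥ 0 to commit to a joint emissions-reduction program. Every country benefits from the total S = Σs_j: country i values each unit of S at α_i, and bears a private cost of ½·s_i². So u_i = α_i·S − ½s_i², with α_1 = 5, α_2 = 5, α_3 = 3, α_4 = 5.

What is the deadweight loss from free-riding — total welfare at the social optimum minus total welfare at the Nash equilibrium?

366

Country i's FOC: ∂u_i/∂s_i = α_i − s_i = 0, so s_i* = α_i.
NE contributions = (5, 5, 3, 5); S = 18.
W^NE = (Σα)·S − ½Σα_i² = 18² − ½·84 = 282.
Planner sets s_i = Σα_j = 18 for every i, so S^SO = 4·18 = 72.
W^SO = (Σα)·S^SO − ½·4·(Σα)² = (4/2)·18² = 648.
Deadweight loss = W^SO − W^NE = 366.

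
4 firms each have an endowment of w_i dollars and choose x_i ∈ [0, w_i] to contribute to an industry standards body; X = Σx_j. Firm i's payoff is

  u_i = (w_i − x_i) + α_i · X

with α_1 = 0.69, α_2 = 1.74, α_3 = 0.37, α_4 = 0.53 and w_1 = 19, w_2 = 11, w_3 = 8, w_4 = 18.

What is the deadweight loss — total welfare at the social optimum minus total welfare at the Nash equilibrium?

104.85

∂u_i/∂x_i = α_i − 1, so firm i contributes w_i if α_i > 1, else 0.
α_i > 1 for i ∈ {2}; NE contributions (0, 11, 0, 0), X = 11.
W^NE = Σw_i − X^NE + (Σα_i)·X^NE = 56 + 2.33·11 = 81.63.
Planner: ∂(Σu_j)/∂x_i = Σα_j − 1 = 2.33 > 0, so everyone contributes w_i; X^SO = 56, W^SO = 56 + 2.33·56 = 186.48.
Deadweight loss = 104.85.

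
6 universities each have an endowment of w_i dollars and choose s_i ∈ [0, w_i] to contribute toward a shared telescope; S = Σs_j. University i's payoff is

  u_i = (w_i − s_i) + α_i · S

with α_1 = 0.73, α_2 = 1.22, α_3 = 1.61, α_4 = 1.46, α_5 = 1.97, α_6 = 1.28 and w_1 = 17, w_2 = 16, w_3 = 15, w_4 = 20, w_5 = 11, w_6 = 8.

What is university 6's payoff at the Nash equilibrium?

89.6

∂u_i/∂s_i = α_i − 1, so university i contributes w_i if α_i > 1, else 0.
α_i > 1 for i ∈ {2, 3, 4, 5, 6}; NE contributions (0, 16, 15, 20, 11, 8), S = 70.
u_6 = (8 − 8) + 1.28·70 = 89.6.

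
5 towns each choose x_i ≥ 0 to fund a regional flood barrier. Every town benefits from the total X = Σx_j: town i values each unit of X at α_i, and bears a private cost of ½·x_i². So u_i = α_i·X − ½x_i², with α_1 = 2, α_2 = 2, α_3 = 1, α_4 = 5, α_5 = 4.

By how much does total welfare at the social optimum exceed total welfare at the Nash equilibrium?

319

Town i's FOC: ∂u_i/∂x_i = α_i − x_i = 0, so x_i* = α_i.
NE contributions = (2, 2, 1, 5, 4); X = 14.
W^NE = (Σα)·X − ½Σα_i² = 14² − ½·50 = 171.
Planner sets x_i = Σα_j = 14 for every i, so X^SO = 5·14 = 70.
W^SO = (Σα)·X^SO − ½·5·(Σα)² = (5/2)·14² = 490.
Deadweight loss = W^SO − W^NE = 319.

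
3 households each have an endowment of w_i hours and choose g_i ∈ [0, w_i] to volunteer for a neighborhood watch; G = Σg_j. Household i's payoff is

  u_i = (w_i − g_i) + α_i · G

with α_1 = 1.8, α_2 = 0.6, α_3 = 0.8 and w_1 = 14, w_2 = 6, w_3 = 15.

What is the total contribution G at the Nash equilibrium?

14

∂u_i/∂g_i = α_i − 1, so household i contributes w_i if α_i > 1, else 0.
α_i > 1 for i ∈ {1}; NE contributions (14, 0, 0), G = 14.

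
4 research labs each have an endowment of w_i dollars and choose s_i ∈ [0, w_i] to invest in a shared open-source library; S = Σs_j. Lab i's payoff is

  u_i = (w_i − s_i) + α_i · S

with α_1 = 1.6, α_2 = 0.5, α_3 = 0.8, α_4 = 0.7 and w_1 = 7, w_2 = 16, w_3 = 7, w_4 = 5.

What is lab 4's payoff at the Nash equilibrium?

∂u_i/∂s_i = α_i − 1, so lab i contributes w_i if α_i > 1, else 0.
α_i > 1 for i ∈ {1}; NE contributions (7, 0, 0, 0), S = 7.
u_4 = (5 − 0) + 0.7·7 = 9.9.

9.9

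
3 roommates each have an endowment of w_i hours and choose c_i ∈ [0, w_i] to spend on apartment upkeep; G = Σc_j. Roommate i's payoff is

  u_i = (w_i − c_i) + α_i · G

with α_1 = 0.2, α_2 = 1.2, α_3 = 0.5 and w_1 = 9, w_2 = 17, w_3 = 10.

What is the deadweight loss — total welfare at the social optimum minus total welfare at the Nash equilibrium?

17.1

∂u_i/∂c_i = α_i − 1, so roommate i contributes w_i if α_i > 1, else 0.
α_i > 1 for i ∈ {2}; NE contributions (0, 17, 0), G = 17.
W^NE = Σw_i − G^NE + (Σα_i)·G^NE = 36 + 0.9·17 = 51.3.
Planner: ∂(Σu_j)/∂c_i = Σα_j − 1 = 0.9 > 0, so everyone contributes w_i; G^SO = 36, W^SO = 36 + 0.9·36 = 68.4.
Deadweight loss = 17.1.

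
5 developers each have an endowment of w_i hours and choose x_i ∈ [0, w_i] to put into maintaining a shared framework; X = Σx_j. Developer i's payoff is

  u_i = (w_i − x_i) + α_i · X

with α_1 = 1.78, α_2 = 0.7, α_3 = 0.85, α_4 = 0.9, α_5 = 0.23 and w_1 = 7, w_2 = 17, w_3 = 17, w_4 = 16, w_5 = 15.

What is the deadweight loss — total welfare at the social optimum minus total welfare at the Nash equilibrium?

∂u_i/∂x_i = α_i − 1, so developer i contributes w_i if α_i > 1, else 0.
α_i > 1 for i ∈ {1}; NE contributions (7, 0, 0, 0, 0), X = 7.
W^NE = Σw_i − X^NE + (Σα_i)·X^NE = 72 + 3.46·7 = 96.22.
Planner: ∂(Σu_j)/∂x_i = Σα_j − 1 = 3.46 > 0, so everyone contributes w_i; X^SO = 72, W^SO = 72 + 3.46·72 = 321.12.
Deadweight loss = 224.9.

224.9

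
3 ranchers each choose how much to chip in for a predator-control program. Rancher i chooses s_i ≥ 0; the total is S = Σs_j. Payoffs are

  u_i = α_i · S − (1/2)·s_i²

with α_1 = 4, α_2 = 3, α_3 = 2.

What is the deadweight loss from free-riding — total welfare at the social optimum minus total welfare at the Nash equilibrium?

Rancher i's FOC: ∂u_i/∂s_i = α_i − s_i = 0, so s_i* = α_i.
NE contributions = (4, 3, 2); S = 9.
W^NE = (Σα)·S − ½Σα_i² = 9² − ½·29 = 66.5.
Planner sets s_i = Σα_j = 9 for every i, so S^SO = 3·9 = 27.
W^SO = (Σα)·S^SO − ½·3·(Σα)² = (3/2)·9² = 121.5.
Deadweight loss = W^SO − W^NE = 55.

55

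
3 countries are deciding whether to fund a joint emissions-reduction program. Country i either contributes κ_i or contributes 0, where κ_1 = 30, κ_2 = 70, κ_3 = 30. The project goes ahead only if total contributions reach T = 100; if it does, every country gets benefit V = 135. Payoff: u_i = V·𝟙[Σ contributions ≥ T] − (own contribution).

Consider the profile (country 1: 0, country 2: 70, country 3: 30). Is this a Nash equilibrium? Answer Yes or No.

Total = 100 ≥ 100: provided.
Country 1 (pledges 0, payoff 135): pledging 30 → total 130, payoff 105. No gain.
Country 2 (pledges 70, payoff 65): dropping to 0 → total 30, payoff 0. No gain.
Country 3 (pledges 30, payoff 105): dropping to 0 → total 70, payoff 0. No gain.

Yes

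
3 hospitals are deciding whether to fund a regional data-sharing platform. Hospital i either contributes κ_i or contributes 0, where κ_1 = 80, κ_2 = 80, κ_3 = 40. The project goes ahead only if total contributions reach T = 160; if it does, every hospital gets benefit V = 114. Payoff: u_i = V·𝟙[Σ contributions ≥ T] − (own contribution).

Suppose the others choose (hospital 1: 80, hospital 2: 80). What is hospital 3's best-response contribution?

0

Others' total = 160 ≥ 160; contributing adds cost 40 for no extra benefit.
Best response: 0.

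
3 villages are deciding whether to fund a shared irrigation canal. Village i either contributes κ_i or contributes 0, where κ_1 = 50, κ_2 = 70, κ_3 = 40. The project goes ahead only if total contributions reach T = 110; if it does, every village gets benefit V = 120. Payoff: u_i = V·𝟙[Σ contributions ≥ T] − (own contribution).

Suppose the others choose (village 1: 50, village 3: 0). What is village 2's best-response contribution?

70

Others' total = 50. Contributing 70 brings total to 120 ≥ 110: gain V − κ_2 = 50.
Best response: 70.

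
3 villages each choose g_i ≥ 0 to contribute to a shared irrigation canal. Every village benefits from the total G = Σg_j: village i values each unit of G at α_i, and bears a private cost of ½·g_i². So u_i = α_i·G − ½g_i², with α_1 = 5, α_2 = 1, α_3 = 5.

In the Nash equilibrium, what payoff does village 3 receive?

Village i's FOC: ∂u_i/∂g_i = α_i − g_i = 0, so g_i* = α_i.
NE contributions = (5, 1, 5); G = 11.
u_3 = α_3·G − ½·(g_3)² = 5·11 − ½·5² = 42.5.

42.5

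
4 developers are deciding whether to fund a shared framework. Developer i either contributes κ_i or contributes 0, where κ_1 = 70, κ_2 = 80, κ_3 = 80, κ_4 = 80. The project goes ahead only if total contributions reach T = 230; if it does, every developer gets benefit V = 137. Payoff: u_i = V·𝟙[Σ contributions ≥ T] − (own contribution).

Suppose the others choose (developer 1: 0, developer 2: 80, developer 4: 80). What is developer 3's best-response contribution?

80

Others' total = 160. Contributing 80 brings total to 240 ≥ 230: gain V − κ_3 = 57.
Best response: 80.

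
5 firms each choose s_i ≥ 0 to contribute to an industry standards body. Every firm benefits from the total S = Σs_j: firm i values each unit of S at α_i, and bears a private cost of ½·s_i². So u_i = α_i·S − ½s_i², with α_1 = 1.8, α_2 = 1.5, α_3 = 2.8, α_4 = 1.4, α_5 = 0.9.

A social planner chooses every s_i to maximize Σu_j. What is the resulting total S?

Planner FOC: ∂(Σu_j)/∂s_i = (Σα_j) − s_i = 0, so s_i^SO = Σα_j = 8.4 for every i; S^SO = 42.

42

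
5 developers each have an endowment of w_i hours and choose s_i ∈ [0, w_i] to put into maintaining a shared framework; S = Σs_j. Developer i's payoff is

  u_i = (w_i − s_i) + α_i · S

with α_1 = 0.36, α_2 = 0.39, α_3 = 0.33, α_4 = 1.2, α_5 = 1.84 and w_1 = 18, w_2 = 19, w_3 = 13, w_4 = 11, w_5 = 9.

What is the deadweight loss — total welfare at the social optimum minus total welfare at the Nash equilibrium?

156

∂u_i/∂s_i = α_i − 1, so developer i contributes w_i if α_i > 1, else 0.
α_i > 1 for i ∈ {4, 5}; NE contributions (0, 0, 0, 11, 9), S = 20.
W^NE = Σw_i − S^NE + (Σα_i)·S^NE = 70 + 3.12·20 = 132.4.
Planner: ∂(Σu_j)/∂s_i = Σα_j − 1 = 3.12 > 0, so everyone contributes w_i; S^SO = 70, W^SO = 70 + 3.12·70 = 288.4.
Deadweight loss = 156.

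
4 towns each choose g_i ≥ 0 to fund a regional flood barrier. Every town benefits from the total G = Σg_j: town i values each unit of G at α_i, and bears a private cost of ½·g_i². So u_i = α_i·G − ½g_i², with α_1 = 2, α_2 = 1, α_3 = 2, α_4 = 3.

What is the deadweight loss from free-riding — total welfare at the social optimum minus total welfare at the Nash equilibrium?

Town i's FOC: ∂u_i/∂g_i = α_i − g_i = 0, so g_i* = α_i.
NE contributions = (2, 1, 2, 3); G = 8.
W^NE = (Σα)·G − ½Σα_i² = 8² − ½·18 = 55.
Planner sets g_i = Σα_j = 8 for every i, so G^SO = 4·8 = 32.
W^SO = (Σα)·G^SO − ½·4·(Σα)² = (4/2)·8² = 128.
Deadweight loss = W^SO − W^NE = 73.

73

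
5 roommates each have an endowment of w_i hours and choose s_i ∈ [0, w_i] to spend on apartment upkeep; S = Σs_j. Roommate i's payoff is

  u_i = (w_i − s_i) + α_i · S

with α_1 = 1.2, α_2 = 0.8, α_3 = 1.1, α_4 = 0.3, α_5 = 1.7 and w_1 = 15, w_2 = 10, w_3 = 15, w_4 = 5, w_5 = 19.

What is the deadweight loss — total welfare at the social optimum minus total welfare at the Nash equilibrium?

∂u_i/∂s_i = α_i − 1, so roommate i contributes w_i if α_i > 1, else 0.
α_i > 1 for i ∈ {1, 3, 5}; NE contributions (15, 0, 15, 0, 19), S = 49.
W^NE = Σw_i − S^NE + (Σα_i)·S^NE = 64 + 4.1·49 = 264.9.
Planner: ∂(Σu_j)/∂s_i = Σα_j − 1 = 4.1 > 0, so everyone contributes w_i; S^SO = 64, W^SO = 64 + 4.1·64 = 326.4.
Deadweight loss = 61.5.

61.5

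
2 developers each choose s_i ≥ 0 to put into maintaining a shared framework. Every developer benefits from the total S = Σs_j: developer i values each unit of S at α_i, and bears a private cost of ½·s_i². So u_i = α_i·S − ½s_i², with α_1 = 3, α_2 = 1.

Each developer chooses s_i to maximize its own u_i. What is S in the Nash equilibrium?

Developer i's FOC: ∂u_i/∂s_i = α_i − s_i = 0, so s_i* = α_i.
NE contributions = (3, 1); S = 4.

4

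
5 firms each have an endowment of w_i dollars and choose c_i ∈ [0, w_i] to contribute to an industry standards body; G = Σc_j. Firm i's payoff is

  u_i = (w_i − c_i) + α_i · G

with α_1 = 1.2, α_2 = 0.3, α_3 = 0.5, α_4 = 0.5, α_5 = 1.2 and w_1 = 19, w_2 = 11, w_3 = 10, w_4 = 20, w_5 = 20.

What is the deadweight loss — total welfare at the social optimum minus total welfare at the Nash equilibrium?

∂u_i/∂c_i = α_i − 1, so firm i contributes w_i if α_i > 1, else 0.
α_i > 1 for i ∈ {1, 5}; NE contributions (19, 0, 0, 0, 20), G = 39.
W^NE = Σw_i − G^NE + (Σα_i)·G^NE = 80 + 2.7·39 = 185.3.
Planner: ∂(Σu_j)/∂c_i = Σα_j − 1 = 2.7 > 0, so everyone contributes w_i; G^SO = 80, W^SO = 80 + 2.7·80 = 296.
Deadweight loss = 110.7.

110.7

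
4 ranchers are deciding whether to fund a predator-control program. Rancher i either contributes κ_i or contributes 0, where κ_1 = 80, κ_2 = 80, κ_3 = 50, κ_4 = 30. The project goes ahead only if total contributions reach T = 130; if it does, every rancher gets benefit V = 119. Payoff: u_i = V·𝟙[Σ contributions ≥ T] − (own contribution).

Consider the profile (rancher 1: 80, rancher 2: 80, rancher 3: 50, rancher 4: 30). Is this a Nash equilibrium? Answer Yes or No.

Total = 240 ≥ 130: provided.
Rancher 1 (pledges 80, payoff 39): dropping to 0 → total 160, payoff 119. Profitable deviation.

No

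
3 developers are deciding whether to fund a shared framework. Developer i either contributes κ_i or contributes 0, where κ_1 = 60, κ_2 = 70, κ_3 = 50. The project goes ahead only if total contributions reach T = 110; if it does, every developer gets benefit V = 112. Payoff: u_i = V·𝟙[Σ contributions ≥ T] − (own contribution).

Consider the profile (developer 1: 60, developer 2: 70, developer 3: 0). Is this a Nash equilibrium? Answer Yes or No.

Yes

Total = 130 ≥ 110: provided.
Developer 1 (pledges 60, payoff 52): dropping to 0 → total 70, payoff 0. No gain.
Developer 2 (pledges 70, payoff 42): dropping to 0 → total 60, payoff 0. No gain.
Developer 3 (pledges 0, payoff 112): pledging 50 → total 180, payoff 62. No gain.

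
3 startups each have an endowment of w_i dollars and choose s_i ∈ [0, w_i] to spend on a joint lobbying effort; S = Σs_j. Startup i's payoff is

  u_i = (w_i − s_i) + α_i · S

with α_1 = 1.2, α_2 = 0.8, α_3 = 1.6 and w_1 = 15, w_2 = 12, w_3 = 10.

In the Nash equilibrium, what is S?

∂u_i/∂s_i = α_i − 1, so startup i contributes w_i if α_i > 1, else 0.
α_i > 1 for i ∈ {1, 3}; NE contributions (15, 0, 10), S = 25.

25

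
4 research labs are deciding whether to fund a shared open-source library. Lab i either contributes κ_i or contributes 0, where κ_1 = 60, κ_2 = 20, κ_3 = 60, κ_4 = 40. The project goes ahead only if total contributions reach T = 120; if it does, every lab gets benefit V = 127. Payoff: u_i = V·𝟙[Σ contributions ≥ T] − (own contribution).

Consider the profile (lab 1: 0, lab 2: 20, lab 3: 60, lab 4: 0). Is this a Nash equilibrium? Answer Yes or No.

No

Total = 80 < 120: not provided.
Lab 1 (pledges 0, payoff 0): pledging 60 → total 140, payoff 67. Profitable deviation.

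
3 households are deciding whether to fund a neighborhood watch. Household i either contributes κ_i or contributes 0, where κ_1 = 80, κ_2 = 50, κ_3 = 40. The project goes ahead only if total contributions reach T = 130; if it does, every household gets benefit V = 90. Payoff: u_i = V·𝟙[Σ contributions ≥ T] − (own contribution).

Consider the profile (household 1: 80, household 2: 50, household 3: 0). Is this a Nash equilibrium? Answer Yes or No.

Yes

Total = 130 ≥ 130: provided.
Household 1 (pledges 80, payoff 10): dropping to 0 → total 50, payoff 0. No gain.
Household 2 (pledges 50, payoff 40): dropping to 0 → total 80, payoff 0. No gain.
Household 3 (pledges 0, payoff 90): pledging 40 → total 170, payoff 50. No gain.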